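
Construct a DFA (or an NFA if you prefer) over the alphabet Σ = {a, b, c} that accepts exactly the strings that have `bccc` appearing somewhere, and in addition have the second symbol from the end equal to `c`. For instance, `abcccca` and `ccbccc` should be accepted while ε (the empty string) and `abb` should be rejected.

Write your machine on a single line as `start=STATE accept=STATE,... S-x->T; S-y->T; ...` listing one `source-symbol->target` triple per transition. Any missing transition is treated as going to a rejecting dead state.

Run two small machines in parallel and take their product. The first has 5 states tracking whether and how much of `bccc` has been seen; the second has 13 states tracking the last 2 symbols read. A product state is a pair (one from each), accepting exactly when both do. After merging equivalent states the machine shrinks.
An 8-state machine:
        a   b   c  
>  q0   q0  q1  q0 
   q1   q0  q1  q2 
   q2   q0  q1  q3 
   q3   q0  q1  q4 
 * q4   q5  q5  q4 
 * q5   q6  q6  q7 
   q6   q6  q6  q7 
   q7   q5  q5  q4 
(> = start, * = accepting)

start=q0; accept=q4,q5; q0-a->q0; q0-b->q1; q0-c->q0; q1-a->q0; q1-b->q1; q1-c->q2; q2-a->q0; q2-b->q1; q2-c->q3; q3-a->q0; q3-b->q1; q3-c->q4; q4-a->q5; q4-b->q5; q4-c->q4; q5-a->q6; q5-b->q6; q5-c->q7; q6-a->q6; q6-b->q6; q6-c->q7; q7-a->q5; q7-b->q5; q7-c->q4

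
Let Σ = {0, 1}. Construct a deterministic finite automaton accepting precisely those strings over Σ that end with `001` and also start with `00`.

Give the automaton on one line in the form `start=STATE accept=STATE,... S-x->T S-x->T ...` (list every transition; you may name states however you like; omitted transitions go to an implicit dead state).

Build one automaton per condition and run them in lockstep. The first has 4 states tracking how much of the suffix `001` has currently been matched; the second has 4 states tracking whether the input so far still matches the prefix `00`. A product state is a pair (one from each), accepting exactly when both do. After merging equivalent states the machine shrinks.
A 7-state machine:
        0   1  
>  S0   S1  S2 
   S1   S3  S2 
   S2   S2  S2 
   S3   S3  S4 
 * S4   S5  S6 
   S5   S3  S6 
   S6   S5  S6 
(> = start, * = accepting)

start=S0 accept=S4 S0-0->S1 S0-1->S2 S1-0->S3 S1-1->S2 S2-0->S2 S2-1->S2 S3-0->S3 S3-1->S4 S4-0->S5 S4-1->S6 S5-0->S3 S5-1->S6 S6-0->S5 S6-1->S6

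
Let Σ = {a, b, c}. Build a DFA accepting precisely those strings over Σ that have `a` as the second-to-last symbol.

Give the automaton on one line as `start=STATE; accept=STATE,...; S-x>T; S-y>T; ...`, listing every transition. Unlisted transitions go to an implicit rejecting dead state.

start=q0; accept=q4,q5,q6; q0-a>q1; q0-b>q2; q0-c>q3; q1-a>q4; q1-b>q5; q1-c>q6; q2-a>q7; q2-b>q8; q2-c>q9; q3-a>q10; q3-b>q11; q3-c>q12; q4-a>q4; q4-b>q5; q4-c>q6; q5-a>q7; q5-b>q8; q5-c>q9; q6-a>q10; q6-b>q11; q6-c>q12; q7-a>q4; q7-b>q5; q7-c>q6; q8-a>q7; q8-b>q8; q8-c>q9; q9-a>q10; q9-b>q11; q9-c>q12; q10-a>q4; q10-b>q5; q10-c>q6; q11-a>q7; q11-b>q8; q11-c>q9; q12-a>q10; q12-b>q11; q12-c>q12

Because acceptance depends on a position counted from the end, the machine has to buffer the most recent 2 symbols. Make each state the string of the last up-to-2 symbols read; on input `x` shift the window left and append `x`. Accept when the buffered window has length 2 and begins with `a`.
          a    b    c  
>  q0     q1   q2   q3 
   q1     q4   q5   q6 
   q2     q7   q8   q9 
   q3    q10  q11  q12 
 * q4     q4   q5   q6 
 * q5     q7   q8   q9 
 * q6    q10  q11  q12 
   q7     q4   q5   q6 
   q8     q7   q8   q9 
   q9    q10  q11  q12 
   q10    q4   q5   q6 
   q11    q7   q8   q9 
   q12   q10  q11  q12 
(> = start, * = accepting)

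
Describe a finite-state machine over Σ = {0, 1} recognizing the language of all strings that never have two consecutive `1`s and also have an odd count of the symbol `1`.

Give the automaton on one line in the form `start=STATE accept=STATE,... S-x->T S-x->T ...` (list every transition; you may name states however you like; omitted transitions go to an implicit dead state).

Build one automaton per condition and run them in lockstep. One (3 states) tracks partial matches of the forbidden pattern `11`; the other (2 states) tracks the count of `1`s modulo 2. Each combined state is a pair, one component from each; accept when both components accept. Equivalent product states are then merged.
A 5-state machine:
        0   1  
>  S0   S0  S1 
 * S1   S2  S3 
 * S2   S2  S4 
   S3   S3  S3 
   S4   S0  S3 
(> = start, * = accepting)

start=S0 accept=S1,S2 S0-0->S0 S0-1->S1 S1-0->S2 S1-1->S3 S2-0->S2 S2-1->S4 S3-0->S3 S3-1->S3 S4-0->S0 S4-1->S3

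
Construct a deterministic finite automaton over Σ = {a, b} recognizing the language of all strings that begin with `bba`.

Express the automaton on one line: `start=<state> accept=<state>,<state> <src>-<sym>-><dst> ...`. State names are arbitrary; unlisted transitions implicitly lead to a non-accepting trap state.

start=S0 accept=S3 S0-a->S4 S0-b->S1 S1-a->S4 S1-b->S2 S2-a->S3 S2-b->S4 S3-a->S3 S3-b->S3 S4-a->S4 S4-b->S4

Walk along `bba` while the input agrees: from S0 take `b` to S1, and so on. Any deviation drops to the rejecting sink S4. Once S3 is reached the prefix is confirmed and every continuation is accepted.
5 states suffice.
        a   b  
>  S0   S4  S1 
   S1   S4  S2 
   S2   S3  S4 
 * S3   S3  S3 
   S4   S4  S4 
(> = start, * = accepting)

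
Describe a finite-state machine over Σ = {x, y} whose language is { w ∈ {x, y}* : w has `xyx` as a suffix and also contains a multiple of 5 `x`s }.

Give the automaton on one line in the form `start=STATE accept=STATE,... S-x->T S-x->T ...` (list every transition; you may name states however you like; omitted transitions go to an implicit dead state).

Build one automaton per condition and run them in lockstep. The first has 4 states tracking how much of the suffix `xyx` has currently been matched; the second has 5 states tracking the count of `x`s modulo 5. A product state is a pair (one from each), accepting exactly when both do. Equivalent product states are then merged.
8 states suffice.
        x   y  
>  S0   S1  S0 
   S1   S2  S1 
   S2   S3  S2 
   S3   S4  S3 
   S4   S0  S5 
   S5   S6  S7 
 * S6   S1  S0 
   S7   S0  S7 
(> = start, * = accepting)

start=S0 accept=S6 S0-x->S1 S0-y->S0 S1-x->S2 S1-y->S1 S2-x->S3 S2-y->S2 S3-x->S4 S3-y->S3 S4-x->S0 S4-y->S5 S5-x->S6 S5-y->S7 S6-x->S1 S6-y->S0 S7-x->S0 S7-y->S7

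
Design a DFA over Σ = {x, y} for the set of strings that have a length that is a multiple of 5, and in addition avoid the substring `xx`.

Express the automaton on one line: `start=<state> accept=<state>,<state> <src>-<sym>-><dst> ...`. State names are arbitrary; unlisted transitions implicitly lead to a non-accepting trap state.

Handle the two conditions separately and then intersect. The first has 5 states tracking the input length modulo 5; the second has 3 states tracking partial matches of the forbidden pattern `xx`. A product state is a pair (one from each), accepting exactly when both do. After merging equivalent states the machine shrinks.
          x    y  
>* s0     s1   s2 
   s1     s3   s4 
   s2     s5   s4 
   s3     s3   s3 
   s4     s6   s7 
   s5     s3   s7 
   s6     s3   s8 
   s7     s9   s8 
   s8    s10   s0 
   s9     s3   s0 
 * s10    s3   s2 
(> = start, * = accepting)

start=s0 accept=s0,s10 s0-x->s1 s0-y->s2 s1-x->s3 s1-y->s4 s2-x->s5 s2-y->s4 s3-x->s3 s3-y->s3 s4-x->s6 s4-y->s7 s5-x->s3 s5-y->s7 s6-x->s3 s6-y->s8 s7-x->s9 s7-y->s8 s8-x->s10 s8-y->s0 s9-x->s3 s9-y->s0 s10-x->s3 s10-y->s2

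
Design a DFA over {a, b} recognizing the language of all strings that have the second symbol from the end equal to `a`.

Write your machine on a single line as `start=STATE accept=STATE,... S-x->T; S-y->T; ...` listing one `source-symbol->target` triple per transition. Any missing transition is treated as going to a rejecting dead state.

Because acceptance depends on a position counted from the end, the machine has to buffer the most recent 2 symbols. Make each state the string of the last up-to-2 symbols read; on input `x` shift the window left and append `x`. Accept when the buffered window has length 2 and begins with `a`.
A 7-state machine:
        a   b  
>  q0   q1  q2 
   q1   q3  q4 
   q2   q5  q6 
 * q3   q3  q4 
 * q4   q5  q6 
   q5   q3  q4 
   q6   q5  q6 
(> = start, * = accepting)

start=q0; accept=q3,q4; q0-a->q1; q0-b->q2; q1-a->q3; q1-b->q4; q2-a->q5; q2-b->q6; q3-a->q3; q3-b->q4; q4-a->q5; q4-b->q6; q5-a->q3; q5-b->q4; q6-a->q5; q6-b->q6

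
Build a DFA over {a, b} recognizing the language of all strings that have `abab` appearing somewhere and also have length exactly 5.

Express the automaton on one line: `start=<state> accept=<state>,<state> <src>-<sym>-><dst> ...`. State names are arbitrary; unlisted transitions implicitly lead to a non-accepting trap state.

start=q0 accept=q10 q0-a->q1 q0-b->q2 q1-a->q3 q1-b->q4 q2-a->q3 q2-b->q5 q3-a->q5 q3-b->q6 q4-a->q7 q4-b->q5 q5-a->q5 q5-b->q5 q6-a->q8 q6-b->q5 q7-a->q5 q7-b->q9 q8-a->q5 q8-b->q10 q9-a->q10 q9-b->q10 q10-a->q5 q10-b->q5

Handle the two conditions separately and then intersect. The first has 5 states tracking whether and how much of `abab` has been seen; the second has 7 states tracking the input length, saturating at 6. A product state is a pair (one from each), accepting exactly when both do. Minimizing collapses redundant product states.
With 11 states:
          a    b  
>  q0     q1   q2 
   q1     q3   q4 
   q2     q3   q5 
   q3     q5   q6 
   q4     q7   q5 
   q5     q5   q5 
   q6     q8   q5 
   q7     q5   q9 
   q8     q5  q10 
   q9    q10  q10 
 * q10    q5   q5 
(> = start, * = accepting)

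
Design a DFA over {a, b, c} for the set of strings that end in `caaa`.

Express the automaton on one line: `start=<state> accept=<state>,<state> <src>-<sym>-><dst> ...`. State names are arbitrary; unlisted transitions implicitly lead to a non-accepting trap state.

start=q0 accept=q4 q0-a->q0 q0-b->q0 q0-c->q1 q1-a->q2 q1-b->q0 q1-c->q1 q2-a->q3 q2-b->q0 q2-c->q1 q3-a->q4 q3-b->q0 q3-c->q1 q4-a->q0 q4-b->q0 q4-c->q1

Remember how much of `caaa` the current input suffix matches. State q0 means no match yet; q1 means the last symbol is `c`; q2 means the last 2 symbols are `ca`; q3 means the last 3 symbols are `caa`; q4 means the last 4 symbols are `caaa`. Only q4 accepts. On a mismatch, fall back to the longest proper suffix that is still a prefix of `caaa`.
With 5 states:
        a   b   c  
>  q0   q0  q0  q1 
   q1   q2  q0  q1 
   q2   q3  q0  q1 
   q3   q4  q0  q1 
 * q4   q0  q0  q1 
(> = start, * = accepting)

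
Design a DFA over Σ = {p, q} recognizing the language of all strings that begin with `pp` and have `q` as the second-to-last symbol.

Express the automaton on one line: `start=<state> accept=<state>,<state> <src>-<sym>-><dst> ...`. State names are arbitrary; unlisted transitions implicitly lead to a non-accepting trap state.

Handle the two conditions separately and then intersect. The first has 4 states tracking whether the input so far still matches the prefix `pp`; the second has 7 states tracking the last 2 symbols read. A product state is a pair (one from each), accepting exactly when both do.
          p    q  
>  s0     s1   s2 
   s1     s3   s4 
   s2     s5   s6 
   s3     s3   s7 
   s4     s5   s6 
   s5     s8   s4 
   s6     s5   s6 
   s7     s9  s10 
   s8     s8   s4 
 * s9     s3   s7 
 * s10    s9  s10 
(> = start, * = accepting)

start=s0 accept=s9,s10 s0-p->s1 s0-q->s2 s1-p->s3 s1-q->s4 s2-p->s5 s2-q->s6 s3-p->s3 s3-q->s7 s4-p->s5 s4-q->s6 s5-p->s8 s5-q->s4 s6-p->s5 s6-q->s6 s7-p->s9 s7-q->s10 s8-p->s8 s8-q->s4 s9-p->s3 s9-q->s7 s10-p->s9 s10-q->s10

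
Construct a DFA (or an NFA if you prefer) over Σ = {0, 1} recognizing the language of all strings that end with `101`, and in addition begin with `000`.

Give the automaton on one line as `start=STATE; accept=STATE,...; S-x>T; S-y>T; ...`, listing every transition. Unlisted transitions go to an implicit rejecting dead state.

start=q0; accept=q7; q0-0>q1; q0-1>q2; q1-0>q3; q1-1>q2; q2-0>q2; q2-1>q2; q3-0>q4; q3-1>q2; q4-0>q4; q4-1>q5; q5-0>q6; q5-1>q5; q6-0>q4; q6-1>q7; q7-0>q6; q7-1>q5

Handle the two conditions separately and then intersect. The first has 4 states tracking how much of the suffix `101` has currently been matched; the second has 5 states tracking whether the input so far still matches the prefix `000`. A product state is a pair (one from each), accepting exactly when both do. After merging equivalent states the machine shrinks.
An 8-state machine:
        0   1  
>  q0   q1  q2 
   q1   q3  q2 
   q2   q2  q2 
   q3   q4  q2 
   q4   q4  q5 
   q5   q6  q5 
   q6   q4  q7 
 * q7   q6  q5 
(> = start, * = accepting)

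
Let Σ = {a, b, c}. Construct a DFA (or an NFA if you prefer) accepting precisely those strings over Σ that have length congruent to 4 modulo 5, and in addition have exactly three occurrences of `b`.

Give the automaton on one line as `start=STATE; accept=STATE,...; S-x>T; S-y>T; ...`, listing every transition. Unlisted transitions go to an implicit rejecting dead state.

Build one automaton per condition and run them in lockstep. The first has 5 states tracking the input length modulo 5; the second has 5 states tracking the count of `b`s, saturating at 4. A product state is a pair (one from each), accepting exactly when both do. Minimizing collapses redundant product states.
21 states suffice.
          a    b    c  
>  q0     q1   q2   q1 
   q1     q3   q4   q3 
   q2     q4   q5   q4 
   q3     q6   q7   q6 
   q4     q7   q8   q7 
   q5     q8   q9   q8 
   q6    q10  q11  q10 
   q7    q11  q12  q11 
   q8    q12  q13  q12 
   q9    q13  q14  q13 
   q10    q0  q15   q0 
   q11   q15  q16  q15 
   q12   q16  q17  q16 
 * q13   q17  q14  q17 
   q14   q14  q14  q14 
   q15    q2  q18   q2 
   q16   q18  q19  q18 
   q17   q19  q14  q19 
   q18    q5  q20   q5 
   q19   q20  q14  q20 
   q20    q9  q14   q9 
(> = start, * = accepting)

start=q0; accept=q13; q0-a>q1; q0-b>q2; q0-c>q1; q1-a>q3; q1-b>q4; q1-c>q3; q2-a>q4; q2-b>q5; q2-c>q4; q3-a>q6; q3-b>q7; q3-c>q6; q4-a>q7; q4-b>q8; q4-c>q7; q5-a>q8; q5-b>q9; q5-c>q8; q6-a>q10; q6-b>q11; q6-c>q10; q7-a>q11; q7-b>q12; q7-c>q11; q8-a>q12; q8-b>q13; q8-c>q12; q9-a>q13; q9-b>q14; q9-c>q13; q10-a>q0; q10-b>q15; q10-c>q0; q11-a>q15; q11-b>q16; q11-c>q15; q12-a>q16; q12-b>q17; q12-c>q16; q13-a>q17; q13-b>q14; q13-c>q17; q14-a>q14; q14-b>q14; q14-c>q14; q15-a>q2; q15-b>q18; q15-c>q2; q16-a>q18; q16-b>q19; q16-c>q18; q17-a>q19; q17-b>q14; q17-c>q19; q18-a>q5; q18-b>q20; q18-c>q5; q19-a>q20; q19-b>q14; q19-c>q20; q20-a>q9; q20-b>q14; q20-c>q9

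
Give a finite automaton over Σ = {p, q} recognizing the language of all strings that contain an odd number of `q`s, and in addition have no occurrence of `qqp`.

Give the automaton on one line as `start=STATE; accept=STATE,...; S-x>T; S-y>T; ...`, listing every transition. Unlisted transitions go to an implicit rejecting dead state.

start=s0; accept=s1,s2,s6; s0-p>s0; s0-q>s1; s1-p>s2; s1-q>s3; s2-p>s2; s2-q>s4; s3-p>s5; s3-q>s6; s4-p>s0; s4-q>s6; s5-p>s5; s5-q>s7; s6-p>s7; s6-q>s3; s7-p>s7; s7-q>s5

Handle the two conditions separately and then intersect. The first has 2 states tracking the count of `q`s modulo 2; the second has 4 states tracking partial matches of the forbidden pattern `qqp`. A product state is a pair (one from each), accepting exactly when both do.
8 states suffice.
        p   q  
>  s0   s0  s1 
 * s1   s2  s3 
 * s2   s2  s4 
   s3   s5  s6 
   s4   s0  s6 
   s5   s5  s7 
 * s6   s7  s3 
   s7   s7  s5 
(> = start, * = accepting)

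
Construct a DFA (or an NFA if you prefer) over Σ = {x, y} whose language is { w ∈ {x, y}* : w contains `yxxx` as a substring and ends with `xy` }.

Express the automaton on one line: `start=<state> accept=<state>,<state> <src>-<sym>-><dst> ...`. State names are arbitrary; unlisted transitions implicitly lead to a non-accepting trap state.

start=A accept=F A-x->A A-y->B B-x->C B-y->B C-x->D C-y->B D-x->E D-y->B E-x->E E-y->F F-x->E F-y->G G-x->E G-y->G

Handle the two conditions separately and then intersect. One (5 states) tracks whether and how much of `yxxx` has been seen; the other (3 states) tracks how much of the suffix `xy` has currently been matched. Each combined state is a pair, one component from each; accept when both components accept. After merging equivalent states the machine shrinks.
       x  y 
>  A   A  B 
   B   C  B 
   C   D  B 
   D   E  B 
   E   E  F 
 * F   E  G 
   G   E  G 
(> = start, * = accepting)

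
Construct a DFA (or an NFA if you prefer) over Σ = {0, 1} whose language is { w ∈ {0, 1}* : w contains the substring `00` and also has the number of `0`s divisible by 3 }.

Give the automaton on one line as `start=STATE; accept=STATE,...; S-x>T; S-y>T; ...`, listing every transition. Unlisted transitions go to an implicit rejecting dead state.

start=q0; accept=q4; q0-0>q1; q0-1>q0; q1-0>q2; q1-1>q3; q2-0>q4; q2-1>q2; q3-0>q5; q3-1>q3; q4-0>q6; q4-1>q4; q5-0>q4; q5-1>q7; q6-0>q2; q6-1>q6; q7-0>q8; q7-1>q7; q8-0>q6; q8-1>q0

Run two small machines in parallel and take their product. The first has 3 states tracking whether and how much of `00` has been seen; the second has 3 states tracking the count of `0`s modulo 3. A product state is a pair (one from each), accepting exactly when both do.
        0   1  
>  q0   q1  q0 
   q1   q2  q3 
   q2   q4  q2 
   q3   q5  q3 
 * q4   q6  q4 
   q5   q4  q7 
   q6   q2  q6 
   q7   q8  q7 
   q8   q6  q0 
(> = start, * = accepting)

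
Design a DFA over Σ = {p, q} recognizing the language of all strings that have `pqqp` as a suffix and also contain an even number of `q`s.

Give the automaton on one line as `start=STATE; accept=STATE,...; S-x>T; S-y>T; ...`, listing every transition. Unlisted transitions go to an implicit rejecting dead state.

Build one automaton per condition and run them in lockstep. One (5 states) tracks how much of the suffix `pqqp` has currently been matched; the other (2 states) tracks the count of `q`s modulo 2. Each combined state is a pair, one component from each; accept when both components accept. After merging equivalent states the machine shrinks.
6 states suffice.
        p   q  
>  S0   S1  S2 
   S1   S1  S3 
   S2   S2  S0 
   S3   S2  S4 
   S4   S5  S2 
 * S5   S1  S3 
(> = start, * = accepting)

start=S0; accept=S5; S0-p>S1; S0-q>S2; S1-p>S1; S1-q>S3; S2-p>S2; S2-q>S0; S3-p>S2; S3-q>S4; S4-p>S5; S4-q>S2; S5-p>S1; S5-q>S3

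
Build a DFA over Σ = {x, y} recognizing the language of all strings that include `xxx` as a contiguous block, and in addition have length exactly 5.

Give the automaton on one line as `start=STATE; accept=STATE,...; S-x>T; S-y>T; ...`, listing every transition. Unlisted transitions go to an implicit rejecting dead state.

Handle the two conditions separately and then intersect. One (4 states) tracks whether and how much of `xxx` has been seen; the other (7 states) tracks the input length, saturating at 6. Each combined state is a pair, one component from each; accept when both components accept. Equivalent product states are then merged.
13 states suffice.
          x    y  
>  q0     q1   q2 
   q1     q3   q4 
   q2     q5   q4 
   q3     q6   q7 
   q4     q8   q7 
   q5     q9   q7 
   q6    q10  q10 
   q7     q7   q7 
   q8    q11   q7 
   q9    q10   q7 
   q10   q12  q12 
   q11   q12   q7 
 * q12    q7   q7 
(> = start, * = accepting)

start=q0; accept=q12; q0-x>q1; q0-y>q2; q1-x>q3; q1-y>q4; q2-x>q5; q2-y>q4; q3-x>q6; q3-y>q7; q4-x>q8; q4-y>q7; q5-x>q9; q5-y>q7; q6-x>q10; q6-y>q10; q7-x>q7; q7-y>q7; q8-x>q11; q8-y>q7; q9-x>q10; q9-y>q7; q10-x>q12; q10-y>q12; q11-x>q12; q11-y>q7; q12-x>q7; q12-y>q7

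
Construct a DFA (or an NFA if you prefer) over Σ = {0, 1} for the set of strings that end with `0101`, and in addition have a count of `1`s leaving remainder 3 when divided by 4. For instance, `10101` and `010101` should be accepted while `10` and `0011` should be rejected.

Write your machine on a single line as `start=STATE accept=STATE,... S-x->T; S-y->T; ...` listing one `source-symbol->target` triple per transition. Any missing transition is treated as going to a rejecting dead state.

start=A; accept=H; A-0->A; A-1->B; B-0->C; B-1->D; C-0->C; C-1->E; D-0->D; D-1->F; E-0->G; E-1->F; F-0->F; F-1->A; G-0->D; G-1->H; H-0->F; H-1->A

Run two small machines in parallel and take their product. The first has 5 states tracking how much of the suffix `0101` has currently been matched; the second has 4 states tracking the count of `1`s modulo 4. A product state is a pair (one from each), accepting exactly when both do. Equivalent product states are then merged.
An 8-state machine:
       0  1 
>  A   A  B 
   B   C  D 
   C   C  E 
   D   D  F 
   E   G  F 
   F   F  A 
   G   D  H 
 * H   F  A 
(> = start, * = accepting)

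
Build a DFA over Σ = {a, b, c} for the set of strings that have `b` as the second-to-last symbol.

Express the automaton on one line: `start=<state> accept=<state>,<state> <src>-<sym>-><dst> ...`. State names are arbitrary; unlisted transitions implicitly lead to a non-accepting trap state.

Because acceptance depends on a position counted from the end, the machine has to buffer the most recent 2 symbols. Make each state the string of the last up-to-2 symbols read; on input `x` shift the window left and append `x`. Accept when the buffered window has length 2 and begins with `b`.
13 states suffice.
          a    b    c  
>  S0     S1   S2   S3 
   S1     S4   S5   S6 
   S2     S7   S8   S9 
   S3    S10  S11  S12 
   S4     S4   S5   S6 
   S5     S7   S8   S9 
   S6    S10  S11  S12 
 * S7     S4   S5   S6 
 * S8     S7   S8   S9 
 * S9    S10  S11  S12 
   S10    S4   S5   S6 
   S11    S7   S8   S9 
   S12   S10  S11  S12 
(> = start, * = accepting)

start=S0 accept=S7,S8,S9 S0-a->S1 S0-b->S2 S0-c->S3 S1-a->S4 S1-b->S5 S1-c->S6 S2-a->S7 S2-b->S8 S2-c->S9 S3-a->S10 S3-b->S11 S3-c->S12 S4-a->S4 S4-b->S5 S4-c->S6 S5-a->S7 S5-b->S8 S5-c->S9 S6-a->S10 S6-b->S11 S6-c->S12 S7-a->S4 S7-b->S5 S7-c->S6 S8-a->S7 S8-b->S8 S8-c->S9 S9-a->S10 S9-b->S11 S9-c->S12 S10-a->S4 S10-b->S5 S10-c->S6 S11-a->S7 S11-b->S8 S11-c->S9 S12-a->S10 S12-b->S11 S12-c->S12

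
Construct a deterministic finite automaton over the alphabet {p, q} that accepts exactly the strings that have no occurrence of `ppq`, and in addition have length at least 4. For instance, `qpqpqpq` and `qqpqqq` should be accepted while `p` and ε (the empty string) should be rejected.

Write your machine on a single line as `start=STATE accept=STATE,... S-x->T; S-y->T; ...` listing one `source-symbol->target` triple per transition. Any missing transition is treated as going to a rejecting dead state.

start=A; accept=K,M,N,O,Q,R; A-p->B; A-q->C; B-p->D; B-q->E; C-p->F; C-q->E; D-p->G; D-q->H; E-p->I; E-q->J; F-p->G; F-q->J; G-p->K; G-q->L; H-p->L; H-q->L; I-p->K; I-q->M; J-p->N; J-q->M; K-p->O; K-q->P; L-p->P; L-q->P; M-p->Q; M-q->R; N-p->O; N-q->R; O-p->O; O-q->P; P-p->P; P-q->P; Q-p->O; Q-q->R; R-p->Q; R-q->R

Build one automaton per condition and run them in lockstep. The first has 4 states tracking partial matches of the forbidden pattern `ppq`; the second has 6 states tracking the input length, saturating at 5. A product state is a pair (one from each), accepting exactly when both do.
With 18 states:
       p  q 
>  A   B  C 
   B   D  E 
   C   F  E 
   D   G  H 
   E   I  J 
   F   G  J 
   G   K  L 
   H   L  L 
   I   K  M 
   J   N  M 
 * K   O  P 
   L   P  P 
 * M   Q  R 
 * N   O  R 
 * O   O  P 
   P   P  P 
 * Q   O  R 
 * R   Q  R 
(> = start, * = accepting)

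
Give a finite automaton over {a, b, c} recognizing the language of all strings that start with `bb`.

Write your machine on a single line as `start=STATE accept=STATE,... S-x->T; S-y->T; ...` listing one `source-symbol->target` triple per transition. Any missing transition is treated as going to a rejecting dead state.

Check the first 2 symbols one by one: S0 through S1 record how many have matched `bb` so far; any wrong symbol goes to the dead state S3. After all 2 match we enter the accepting sink S2.
With 4 states:
        a   b   c  
>  S0   S3  S1  S3 
   S1   S3  S2  S3 
 * S2   S2  S2  S2 
   S3   S3  S3  S3 
(> = start, * = accepting)

start=S0; accept=S2; S0-a->S3; S0-b->S1; S0-c->S3; S1-a->S3; S1-b->S2; S1-c->S3; S2-a->S2; S2-b->S2; S2-c->S2; S3-a->S3; S3-b->S3; S3-c->S3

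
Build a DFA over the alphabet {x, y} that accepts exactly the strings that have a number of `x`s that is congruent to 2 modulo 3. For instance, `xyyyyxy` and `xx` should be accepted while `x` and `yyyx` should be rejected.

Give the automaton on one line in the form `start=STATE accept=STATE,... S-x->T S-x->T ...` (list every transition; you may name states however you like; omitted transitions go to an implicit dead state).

start=q0 accept=q2 q0-x->q1 q0-y->q0 q1-x->q2 q1-y->q1 q2-x->q0 q2-y->q2

Keep the running count of `x`s modulo 3: each `x` advances along the cycle q0 → q1 → q2 → q0 while other symbols loop. Accept at q2.
A 3-state machine:
        x   y  
>  q0   q1  q0 
   q1   q2  q1 
 * q2   q0  q2 
(> = start, * = accepting)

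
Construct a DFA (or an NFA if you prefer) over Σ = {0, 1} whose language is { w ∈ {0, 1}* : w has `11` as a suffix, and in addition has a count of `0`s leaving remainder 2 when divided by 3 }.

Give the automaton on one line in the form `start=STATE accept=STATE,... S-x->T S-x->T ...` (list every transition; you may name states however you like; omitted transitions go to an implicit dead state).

start=q0 accept=q4 q0-0->q1 q0-1->q0 q1-0->q2 q1-1->q1 q2-0->q0 q2-1->q3 q3-0->q0 q3-1->q4 q4-0->q0 q4-1->q4

Handle the two conditions separately and then intersect. The first has 3 states tracking how much of the suffix `11` has currently been matched; the second has 3 states tracking the count of `0`s modulo 3. A product state is a pair (one from each), accepting exactly when both do. After merging equivalent states the machine shrinks.
A 5-state machine:
        0   1  
>  q0   q1  q0 
   q1   q2  q1 
   q2   q0  q3 
   q3   q0  q4 
 * q4   q0  q4 
(> = start, * = accepting)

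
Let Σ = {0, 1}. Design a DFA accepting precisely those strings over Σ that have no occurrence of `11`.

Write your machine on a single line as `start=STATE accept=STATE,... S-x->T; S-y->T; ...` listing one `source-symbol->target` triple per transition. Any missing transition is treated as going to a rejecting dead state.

Track partial matches of the forbidden pattern `11`. State q2 is a dead state reached once `11` has occurred; every other state accepts. q0 means no part of `11` is currently matched.
        0   1  
>* q0   q0  q1 
 * q1   q0  q2 
   q2   q2  q2 
(> = start, * = accepting)

start=q0; accept=q0,q1; q0-0->q0; q0-1->q1; q1-0->q0; q1-1->q2; q2-0->q2; q2-1->q2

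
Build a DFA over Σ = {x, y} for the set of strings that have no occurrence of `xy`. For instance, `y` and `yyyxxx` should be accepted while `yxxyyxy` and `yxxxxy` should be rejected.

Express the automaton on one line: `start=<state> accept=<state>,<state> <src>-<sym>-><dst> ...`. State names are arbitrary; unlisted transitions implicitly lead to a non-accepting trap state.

This is the complement of 'contains `xy`'. Use the same substring-matching states — q0 through q2 holding how much of `xy` has just been matched — but flip the accepting set: everything except the trap q2 accepts.
With 3 states:
        x   y  
>* q0   q1  q0 
 * q1   q1  q2 
   q2   q2  q2 
(> = start, * = accepting)

start=q0 accept=q0,q1 q0-x->q1 q0-y->q0 q1-x->q1 q1-y->q2 q2-x->q2 q2-y->q2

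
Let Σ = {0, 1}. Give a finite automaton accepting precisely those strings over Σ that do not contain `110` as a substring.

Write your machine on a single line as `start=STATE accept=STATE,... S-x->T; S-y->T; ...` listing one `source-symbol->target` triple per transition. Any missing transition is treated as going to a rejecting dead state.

start=S0; accept=S0,S1,S2; S0-0->S0; S0-1->S1; S1-0->S0; S1-1->S2; S2-0->S3; S2-1->S2; S3-0->S3; S3-1->S3

Track partial matches of the forbidden pattern `110`. State S3 is a dead state reached once `110` has occurred; every other state accepts. S0 means no part of `110` is currently matched.
With 4 states:
        0   1  
>* S0   S0  S1 
 * S1   S0  S2 
 * S2   S3  S2 
   S3   S3  S3 
(> = start, * = accepting)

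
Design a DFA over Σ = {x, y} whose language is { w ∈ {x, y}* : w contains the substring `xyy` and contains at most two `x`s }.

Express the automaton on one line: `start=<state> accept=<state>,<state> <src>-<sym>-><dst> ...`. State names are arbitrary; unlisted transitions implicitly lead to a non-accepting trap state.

Run two small machines in parallel and take their product. The first has 4 states tracking whether and how much of `xyy` has been seen; the second has 4 states tracking the count of `x`s, saturating at 3. A product state is a pair (one from each), accepting exactly when both do.
        x   y  
>  q0   q1  q0 
   q1   q2  q3 
   q2   q4  q5 
   q3   q2  q6 
   q4   q4  q7 
   q5   q4  q8 
 * q6   q8  q6 
   q7   q4  q9 
 * q8   q9  q8 
   q9   q9  q9 
(> = start, * = accepting)

start=q0 accept=q6,q8 q0-x->q1 q0-y->q0 q1-x->q2 q1-y->q3 q2-x->q4 q2-y->q5 q3-x->q2 q3-y->q6 q4-x->q4 q4-y->q7 q5-x->q4 q5-y->q8 q6-x->q8 q6-y->q6 q7-x->q4 q7-y->q9 q8-x->q9 q8-y->q8 q9-x->q9 q9-y->q9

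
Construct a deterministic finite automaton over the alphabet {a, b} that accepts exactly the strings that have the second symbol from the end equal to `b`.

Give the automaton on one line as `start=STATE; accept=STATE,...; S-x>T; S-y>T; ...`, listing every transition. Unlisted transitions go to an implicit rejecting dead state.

Because acceptance depends on a position counted from the end, the machine has to buffer the most recent 2 symbols. Make each state the string of the last up-to-2 symbols read; on input `x` shift the window left and append `x`. Accept when the buffered window has length 2 and begins with `b`.
With 7 states:
        a   b  
>  q0   q1  q2 
   q1   q3  q4 
   q2   q5  q6 
   q3   q3  q4 
   q4   q5  q6 
 * q5   q3  q4 
 * q6   q5  q6 
(> = start, * = accepting)

start=q0; accept=q5,q6; q0-a>q1; q0-b>q2; q1-a>q3; q1-b>q4; q2-a>q5; q2-b>q6; q3-a>q3; q3-b>q4; q4-a>q5; q4-b>q6; q5-a>q3; q5-b>q4; q6-a>q5; q6-b>q6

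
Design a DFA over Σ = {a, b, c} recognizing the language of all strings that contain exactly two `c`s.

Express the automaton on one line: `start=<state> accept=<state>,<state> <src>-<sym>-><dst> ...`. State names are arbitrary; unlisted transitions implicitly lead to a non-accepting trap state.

Only the number of `c`s matters, and only up to 3. Make a chain S0 → S1 → S2 → S3 advanced by each `c` (with S3 absorbing); every other symbol self-loops. The accepting set is {S2}.
With 4 states:
        a   b   c  
>  S0   S0  S0  S1 
   S1   S1  S1  S2 
 * S2   S2  S2  S3 
   S3   S3  S3  S3 
(> = start, * = accepting)

start=S0 accept=S2 S0-a->S0 S0-b->S0 S0-c->S1 S1-a->S1 S1-b->S1 S1-c->S2 S2-a->S2 S2-b->S2 S2-c->S3 S3-a->S3 S3-b->S3 S3-c->S3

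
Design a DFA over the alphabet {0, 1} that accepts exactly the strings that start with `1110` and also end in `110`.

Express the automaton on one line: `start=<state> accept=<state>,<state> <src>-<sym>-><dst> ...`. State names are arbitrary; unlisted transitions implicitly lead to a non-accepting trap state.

Build one automaton per condition and run them in lockstep. One (6 states) tracks whether the input so far still matches the prefix `1110`; the other (4 states) tracks how much of the suffix `110` has currently been matched. Each combined state is a pair, one component from each; accept when both components accept. Equivalent product states are then merged.
With 9 states:
        0   1  
>  q0   q1  q2 
   q1   q1  q1 
   q2   q1  q3 
   q3   q1  q4 
   q4   q5  q1 
 * q5   q6  q7 
   q6   q6  q7 
   q7   q6  q8 
   q8   q5  q8 
(> = start, * = accepting)

start=q0 accept=q5 q0-0->q1 q0-1->q2 q1-0->q1 q1-1->q1 q2-0->q1 q2-1->q3 q3-0->q1 q3-1->q4 q4-0->q5 q4-1->q1 q5-0->q6 q5-1->q7 q6-0->q6 q6-1->q7 q7-0->q6 q7-1->q8 q8-0->q5 q8-1->q8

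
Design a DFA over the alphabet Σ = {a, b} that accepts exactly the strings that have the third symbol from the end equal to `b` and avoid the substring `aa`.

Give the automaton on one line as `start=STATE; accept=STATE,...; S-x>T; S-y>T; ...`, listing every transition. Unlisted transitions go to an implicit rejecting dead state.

Run two small machines in parallel and take their product. The first has 15 states tracking the last 3 symbols read; the second has 3 states tracking partial matches of the forbidden pattern `aa`. A product state is a pair (one from each), accepting exactly when both do.
A 20-state machine:
          a    b  
>  q0     q1   q2 
   q1     q3   q4 
   q2     q5   q6 
   q3     q7   q8 
   q4     q9  q10 
   q5    q11  q12 
   q6    q13  q14 
   q7     q7   q8 
   q8    q15  q16 
   q9    q11  q12 
   q10   q13  q14 
   q11    q7   q8 
 * q12    q9  q10 
 * q13   q11  q12 
 * q14   q13  q14 
   q15   q11  q17 
   q16   q18  q19 
   q17   q15  q16 
   q18   q11  q17 
   q19   q18  q19 
(> = start, * = accepting)

start=q0; accept=q12,q13,q14; q0-a>q1; q0-b>q2; q1-a>q3; q1-b>q4; q2-a>q5; q2-b>q6; q3-a>q7; q3-b>q8; q4-a>q9; q4-b>q10; q5-a>q11; q5-b>q12; q6-a>q13; q6-b>q14; q7-a>q7; q7-b>q8; q8-a>q15; q8-b>q16; q9-a>q11; q9-b>q12; q10-a>q13; q10-b>q14; q11-a>q7; q11-b>q8; q12-a>q9; q12-b>q10; q13-a>q11; q13-b>q12; q14-a>q13; q14-b>q14; q15-a>q11; q15-b>q17; q16-a>q18; q16-b>q19; q17-a>q15; q17-b>q16; q18-a>q11; q18-b>q17; q19-a>q18; q19-b>q19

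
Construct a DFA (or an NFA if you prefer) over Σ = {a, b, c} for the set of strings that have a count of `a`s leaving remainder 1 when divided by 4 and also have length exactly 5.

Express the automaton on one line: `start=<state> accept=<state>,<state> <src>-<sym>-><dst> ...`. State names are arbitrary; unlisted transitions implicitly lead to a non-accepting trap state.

start=q0 accept=q14 q0-a->q1 q0-b->q2 q0-c->q2 q1-a->q3 q1-b->q4 q1-c->q4 q2-a->q4 q2-b->q5 q2-c->q5 q3-a->q6 q3-b->q7 q3-c->q7 q4-a->q7 q4-b->q8 q4-c->q8 q5-a->q8 q5-b->q9 q5-c->q9 q6-a->q10 q6-b->q11 q6-c->q11 q7-a->q11 q7-b->q12 q7-c->q12 q8-a->q12 q8-b->q13 q8-c->q13 q9-a->q13 q9-b->q10 q9-c->q10 q10-a->q14 q10-b->q15 q10-c->q15 q11-a->q15 q11-b->q16 q11-c->q16 q12-a->q16 q12-b->q17 q12-c->q17 q13-a->q17 q13-b->q14 q13-c->q14 q14-a->q18 q14-b->q19 q14-c->q19 q15-a->q19 q15-b->q20 q15-c->q20 q16-a->q20 q16-b->q21 q16-c->q21 q17-a->q21 q17-b->q18 q17-c->q18 q18-a->q21 q18-b->q18 q18-c->q18 q19-a->q18 q19-b->q19 q19-c->q19 q20-a->q19 q20-b->q20 q20-c->q20 q21-a->q20 q21-b->q21 q21-c->q21

Run two small machines in parallel and take their product. The first has 4 states tracking the count of `a`s modulo 4; the second has 7 states tracking the input length, saturating at 6. A product state is a pair (one from each), accepting exactly when both do.
22 states suffice.
          a    b    c  
>  q0     q1   q2   q2 
   q1     q3   q4   q4 
   q2     q4   q5   q5 
   q3     q6   q7   q7 
   q4     q7   q8   q8 
   q5     q8   q9   q9 
   q6    q10  q11  q11 
   q7    q11  q12  q12 
   q8    q12  q13  q13 
   q9    q13  q10  q10 
   q10   q14  q15  q15 
   q11   q15  q16  q16 
   q12   q16  q17  q17 
   q13   q17  q14  q14 
 * q14   q18  q19  q19 
   q15   q19  q20  q20 
   q16   q20  q21  q21 
   q17   q21  q18  q18 
   q18   q21  q18  q18 
   q19   q18  q19  q19 
   q20   q19  q20  q20 
   q21   q20  q21  q21 
(> = start, * = accepting)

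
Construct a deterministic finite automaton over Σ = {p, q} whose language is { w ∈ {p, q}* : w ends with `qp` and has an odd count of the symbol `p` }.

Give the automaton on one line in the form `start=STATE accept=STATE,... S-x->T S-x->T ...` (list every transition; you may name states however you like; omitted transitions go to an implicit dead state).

start=s0 accept=s3 s0-p->s1 s0-q->s2 s1-p->s0 s1-q->s1 s2-p->s3 s2-q->s2 s3-p->s0 s3-q->s1

Handle the two conditions separately and then intersect. One (3 states) tracks how much of the suffix `qp` has currently been matched; the other (2 states) tracks the count of `p`s modulo 2. Each combined state is a pair, one component from each; accept when both components accept. Equivalent product states are then merged.
A 4-state machine:
        p   q  
>  s0   s1  s2 
   s1   s0  s1 
   s2   s3  s2 
 * s3   s0  s1 
(> = start, * = accepting)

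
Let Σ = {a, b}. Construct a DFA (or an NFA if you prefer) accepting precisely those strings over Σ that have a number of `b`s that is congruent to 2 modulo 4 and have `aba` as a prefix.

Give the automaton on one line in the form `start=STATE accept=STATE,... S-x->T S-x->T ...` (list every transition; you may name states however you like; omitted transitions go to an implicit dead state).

start=s0 accept=s5 s0-a->s1 s0-b->s2 s1-a->s2 s1-b->s3 s2-a->s2 s2-b->s2 s3-a->s4 s3-b->s2 s4-a->s4 s4-b->s5 s5-a->s5 s5-b->s6 s6-a->s6 s6-b->s7 s7-a->s7 s7-b->s4

Build one automaton per condition and run them in lockstep. The first has 4 states tracking the count of `b`s modulo 4; the second has 5 states tracking whether the input so far still matches the prefix `aba`. A product state is a pair (one from each), accepting exactly when both do. Minimizing collapses redundant product states.
8 states suffice.
        a   b  
>  s0   s1  s2 
   s1   s2  s3 
   s2   s2  s2 
   s3   s4  s2 
   s4   s4  s5 
 * s5   s5  s6 
   s6   s6  s7 
   s7   s7  s4 
(> = start, * = accepting)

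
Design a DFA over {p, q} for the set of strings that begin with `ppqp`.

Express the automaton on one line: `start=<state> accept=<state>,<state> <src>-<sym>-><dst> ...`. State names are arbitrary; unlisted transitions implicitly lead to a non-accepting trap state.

start=s0 accept=s4 s0-p->s1 s0-q->s5 s1-p->s2 s1-q->s5 s2-p->s5 s2-q->s3 s3-p->s4 s3-q->s5 s4-p->s4 s4-q->s4 s5-p->s5 s5-q->s5

Check the first 4 symbols one by one: s0 through s3 record how many have matched `ppqp` so far; any wrong symbol goes to the dead state s5. After all 4 match we enter the accepting sink s4.
A 6-state machine:
        p   q  
>  s0   s1  s5 
   s1   s2  s5 
   s2   s5  s3 
   s3   s4  s5 
 * s4   s4  s4 
   s5   s5  s5 
(> = start, * = accepting)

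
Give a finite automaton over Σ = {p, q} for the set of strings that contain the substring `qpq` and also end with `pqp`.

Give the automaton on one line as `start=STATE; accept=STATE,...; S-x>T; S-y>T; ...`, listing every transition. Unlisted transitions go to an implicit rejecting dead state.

start=S0; accept=S4; S0-p>S0; S0-q>S1; S1-p>S2; S1-q>S1; S2-p>S0; S2-q>S3; S3-p>S4; S3-q>S5; S4-p>S6; S4-q>S3; S5-p>S6; S5-q>S5; S6-p>S6; S6-q>S3

Build one automaton per condition and run them in lockstep. The first has 4 states tracking whether and how much of `qpq` has been seen; the second has 4 states tracking how much of the suffix `pqp` has currently been matched. A product state is a pair (one from each), accepting exactly when both do. After merging equivalent states the machine shrinks.
7 states suffice.
        p   q  
>  S0   S0  S1 
   S1   S2  S1 
   S2   S0  S3 
   S3   S4  S5 
 * S4   S6  S3 
   S5   S6  S5 
   S6   S6  S3 
(> = start, * = accepting)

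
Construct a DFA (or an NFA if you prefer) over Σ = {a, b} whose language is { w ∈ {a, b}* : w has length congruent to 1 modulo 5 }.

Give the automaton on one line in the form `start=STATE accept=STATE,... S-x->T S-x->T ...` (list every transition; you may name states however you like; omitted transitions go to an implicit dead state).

start=S0 accept=S1 S0-a->S1 S0-b->S1 S1-a->S2 S1-b->S2 S2-a->S3 S2-b->S3 S3-a->S4 S3-b->S4 S4-a->S0 S4-b->S0

Only the length mod 5 matters, so use a 5-cycle: from any state, every input symbol moves to the next state, wrapping S4 back to S0. Mark S1 accepting.
With 5 states:
        a   b  
>  S0   S1  S1 
 * S1   S2  S2 
   S2   S3  S3 
   S3   S4  S4 
   S4   S0  S0 
(> = start, * = accepting)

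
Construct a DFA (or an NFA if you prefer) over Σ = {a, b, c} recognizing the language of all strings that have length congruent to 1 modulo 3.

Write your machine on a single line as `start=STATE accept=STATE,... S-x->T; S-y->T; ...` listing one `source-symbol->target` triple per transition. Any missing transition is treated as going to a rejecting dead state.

Count input length modulo 3: every symbol advances one step around the cycle q0 → q1 → q2 → q0. Accept at q1.
        a   b   c  
>  q0   q1  q1  q1 
 * q1   q2  q2  q2 
   q2   q0  q0  q0 
(> = start, * = accepting)

start=q0; accept=q1; q0-a->q1; q0-b->q1; q0-c->q1; q1-a->q2; q1-b->q2; q1-c->q2; q2-a->q0; q2-b->q0; q2-c->q0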